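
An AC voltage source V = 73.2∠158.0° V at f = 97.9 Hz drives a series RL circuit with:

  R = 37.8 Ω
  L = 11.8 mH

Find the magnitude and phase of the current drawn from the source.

Step 1 — Angular frequency: ω = 2π·f = 2π·97.9 = 615.1 rad/s.
Step 2 — Component impedances:
  R: Z = R = 37.8 Ω
  L: Z = jωL = j·615.1·0.0118 = 0 + j7.258 Ω
Step 3 — Series combination: Z_total = R + L = 37.8 + j7.258 Ω = 38.49∠10.9° Ω.
Step 4 — Source phasor: V = 73.2∠158.0° V = -67.87 + j27.42 V.
Step 5 — Ohm's law: I = V / Z_total = (-67.87 + j27.42) / (37.8 + j7.258) = -1.597 + j1.032 A.
Step 6 — Convert to polar: |I| = 1.902 A, ∠I = 147.1°.

I = 1.902∠147.1° A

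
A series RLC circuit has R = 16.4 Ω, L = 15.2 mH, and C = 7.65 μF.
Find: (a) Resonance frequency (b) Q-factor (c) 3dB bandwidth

Step 1 — Resonance condition Im(Z)=0 gives ω₀ = 1/√(LC).
Step 2 — ω₀ = 1/√(0.0152·7.65e-06) = 2933 rad/s.
Step 3 — f₀ = ω₀/(2π) = 466.7 Hz.
Step 4 — Series Q: Q = ω₀L/R = 2933·0.0152/16.4 = 2.718.
Step 5 — 3dB bandwidth: Δω = ω₀/Q = 1079 rad/s; BW = Δω/(2π) = 171.7 Hz.

(a) f₀ = 466.7 Hz  (b) Q = 2.718  (c) BW = 171.7 Hz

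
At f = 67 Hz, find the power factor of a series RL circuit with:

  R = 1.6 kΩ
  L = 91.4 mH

Step 1 — Angular frequency: ω = 2π·f = 2π·67 = 421 rad/s.
Step 2 — Component impedances:
  R: Z = R = 1600 Ω
  L: Z = jωL = j·421·0.0914 = 0 + j38.48 Ω
Step 3 — Series combination: Z_total = R + L = 1600 + j38.48 Ω = 1600∠1.4° Ω.
Step 4 — Power factor: PF = cos(φ) = Re(Z)/|Z| = 1600/1600.5 = 0.9997.
Step 5 — Type: Im(Z) = 38.48 ⇒ lagging (phase φ = 1.4°).

PF = 0.9997 (lagging, φ = 1.4°)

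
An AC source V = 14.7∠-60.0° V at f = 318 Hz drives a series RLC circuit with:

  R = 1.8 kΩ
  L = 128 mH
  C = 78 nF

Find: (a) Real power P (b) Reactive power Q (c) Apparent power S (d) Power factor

Step 1 — Angular frequency: ω = 2π·f = 2π·318 = 1998 rad/s.
Step 2 — Component impedances:
  R: Z = R = 1800 Ω
  L: Z = jωL = j·1998·0.128 = 0 + j255.8 Ω
  C: Z = 1/(jωC) = -j/(ω·C) = 0 - j6417 Ω
Step 3 — Series combination: Z_total = R + L + C = 1800 - j6161 Ω = 6418∠-73.7° Ω.
Step 4 — Source phasor: V = 14.7∠-60.0° V = 7.35 - j12.73 V.
Step 5 — Current: I = V / Z = 0.002225 + j0.0005429 A = 0.00229∠13.7° A.
Step 6 — Complex power: S = V·I* = 0.009442 - j0.03232 VA.
Step 7 — Real power: P = Re(S) = 0.009442 W.
Step 8 — Reactive power: Q = Im(S) = -0.03232 VAR.
Step 9 — Apparent power: |S| = 0.03367 VA.
Step 10 — Power factor: PF = P/|S| = 0.2804 (leading).

(a) P = 0.009442 W  (b) Q = -0.03232 VAR  (c) S = 0.03367 VA  (d) PF = 0.2804 (leading)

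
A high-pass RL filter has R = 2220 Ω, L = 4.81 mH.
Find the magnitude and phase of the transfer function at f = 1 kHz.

Step 1 — Angular frequency: ω = 2π·1000 = 6283 rad/s.
Step 2 — Transfer function: H(jω) = jωL/(R + jωL).
Step 3 — Numerator jωL = j·30.22; denominator R + jωL = 2220 + j30.22.
Step 4 — H = 0.0001853 + j0.01361.
Step 5 — Magnitude: |H| = 0.01361 (-37.3 dB); phase: φ = 89.2°.

|H| = 0.01361 (-37.3 dB), φ = 89.2°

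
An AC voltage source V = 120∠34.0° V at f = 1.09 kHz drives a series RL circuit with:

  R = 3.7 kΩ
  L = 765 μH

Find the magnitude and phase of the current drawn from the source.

Step 1 — Angular frequency: ω = 2π·f = 2π·1090 = 6849 rad/s.
Step 2 — Component impedances:
  R: Z = R = 3700 Ω
  L: Z = jωL = j·6849·0.000765 = 0 + j5.239 Ω
Step 3 — Series combination: Z_total = R + L = 3700 + j5.239 Ω = 3700∠0.1° Ω.
Step 4 — Source phasor: V = 120∠34.0° V = 99.48 + j67.1 V.
Step 5 — Ohm's law: I = V / Z_total = (99.48 + j67.1) / (3700 + j5.239) = 0.02691 + j0.0181 A.
Step 6 — Convert to polar: |I| = 0.03243 A, ∠I = 33.9°.

I = 0.03243∠33.9° A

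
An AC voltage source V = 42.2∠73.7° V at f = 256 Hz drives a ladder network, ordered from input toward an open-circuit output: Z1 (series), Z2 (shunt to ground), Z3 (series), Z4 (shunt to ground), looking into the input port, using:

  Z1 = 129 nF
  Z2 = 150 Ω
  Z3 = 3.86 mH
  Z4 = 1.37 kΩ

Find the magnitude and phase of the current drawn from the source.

Step 1 — Angular frequency: ω = 2π·f = 2π·256 = 1608 rad/s.
Step 2 — Component impedances:
  Z1: Z = 1/(jωC) = -j/(ω·C) = 0 - j4819 Ω
  Z2: Z = R = 150 Ω
  Z3: Z = jωL = j·1608·0.00386 = 0 + j6.209 Ω
  Z4: Z = R = 1370 Ω
Step 3 — Ladder network (open output): work backward from the far end, alternating series and parallel combinations. Z_in = 135.2 - j4819 Ω = 4821∠-88.4° Ω.
Step 4 — Source phasor: V = 42.2∠73.7° V = 11.84 + j40.5 V.
Step 5 — Ohm's law: I = V / Z_total = (11.84 + j40.5) / (135.2 - j4819) = -0.008329 + j0.002691 A.
Step 6 — Convert to polar: |I| = 0.008753 A, ∠I = 162.1°.

I = 0.008753∠162.1° A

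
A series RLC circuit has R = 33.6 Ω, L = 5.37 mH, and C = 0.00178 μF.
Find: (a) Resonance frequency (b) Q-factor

Step 1 — Resonance condition Im(Z)=0 gives ω₀ = 1/√(LC).
Step 2 — ω₀ = 1/√(0.00537·1.78e-09) = 3.234e+05 rad/s.
Step 3 — f₀ = ω₀/(2π) = 5.148e+04 Hz.
Step 4 — Series Q: Q = ω₀L/R = 3.234e+05·0.00537/33.6 = 51.69.

(a) f₀ = 5.148e+04 Hz  (b) Q = 51.69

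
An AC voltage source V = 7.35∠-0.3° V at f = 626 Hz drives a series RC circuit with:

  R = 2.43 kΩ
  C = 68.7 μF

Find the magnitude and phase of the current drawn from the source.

Step 1 — Angular frequency: ω = 2π·f = 2π·626 = 3933 rad/s.
Step 2 — Component impedances:
  R: Z = R = 2430 Ω
  C: Z = 1/(jωC) = -j/(ω·C) = 0 - j3.701 Ω
Step 3 — Series combination: Z_total = R + C = 2430 - j3.701 Ω = 2430∠-0.1° Ω.
Step 4 — Source phasor: V = 7.35∠-0.3° V = 7.35 - j0.03848 V.
Step 5 — Ohm's law: I = V / Z_total = (7.35 - j0.03848) / (2430 - j3.701) = 0.003025 - j1.123e-05 A.
Step 6 — Convert to polar: |I| = 0.003025 A, ∠I = -0.2°.

I = 0.003025∠-0.2° A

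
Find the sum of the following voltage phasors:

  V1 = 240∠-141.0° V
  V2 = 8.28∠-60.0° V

Step 1 — Convert each phasor to rectangular form:
  V1 = 240·(cos(-141.0°) + j·sin(-141.0°)) = -186.5 - j151 V
  V2 = 8.28·(cos(-60.0°) + j·sin(-60.0°)) = 4.14 - j7.171 V
Step 2 — Sum components: V_total = -182.4 - j158.2 V.
Step 3 — Convert to polar: |V_total| = 241.4 V, ∠V_total = -139.1°.

V_total = 241.4∠-139.1° V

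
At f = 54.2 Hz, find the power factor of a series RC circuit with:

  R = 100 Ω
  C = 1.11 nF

Step 1 — Angular frequency: ω = 2π·f = 2π·54.2 = 340.5 rad/s.
Step 2 — Component impedances:
  R: Z = R = 100 Ω
  C: Z = 1/(jωC) = -j/(ω·C) = 0 - j2.645e+06 Ω
Step 3 — Series combination: Z_total = R + C = 100 - j2.645e+06 Ω = 2.645e+06∠-90.0° Ω.
Step 4 — Power factor: PF = cos(φ) = Re(Z)/|Z| = 100/2.6454e+06 = 3.78e-05.
Step 5 — Type: Im(Z) = -2.645e+06 ⇒ leading (phase φ = -90.0°).

PF = 3.78e-05 (leading, φ = -90.0°)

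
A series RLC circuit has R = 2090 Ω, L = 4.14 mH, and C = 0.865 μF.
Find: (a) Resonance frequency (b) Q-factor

Step 1 — Resonance condition Im(Z)=0 gives ω₀ = 1/√(LC).
Step 2 — ω₀ = 1/√(0.00414·8.65e-07) = 1.671e+04 rad/s.
Step 3 — f₀ = ω₀/(2π) = 2660 Hz.
Step 4 — Series Q: Q = ω₀L/R = 1.671e+04·0.00414/2090 = 0.0331.

(a) f₀ = 2660 Hz  (b) Q = 0.0331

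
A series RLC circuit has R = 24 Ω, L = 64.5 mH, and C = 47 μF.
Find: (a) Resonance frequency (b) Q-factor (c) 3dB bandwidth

Step 1 — Resonance: ω₀ = 1/√(LC) = 1/√(0.0645·4.7e-05) = 574.3 rad/s.
Step 2 — f₀ = ω₀/(2π) = 91.41 Hz.
Step 3 — Series Q: Q = ω₀L/R = 574.3·0.0645/24 = 1.544.
Step 4 — Bandwidth: Δω = ω₀/Q = 372.1 rad/s; BW = Δω/(2π) = 59.22 Hz.

(a) f₀ = 91.41 Hz  (b) Q = 1.544  (c) BW = 59.22 Hz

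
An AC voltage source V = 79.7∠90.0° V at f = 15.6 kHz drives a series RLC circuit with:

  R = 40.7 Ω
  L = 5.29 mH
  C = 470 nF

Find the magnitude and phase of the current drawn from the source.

Step 1 — Angular frequency: ω = 2π·f = 2π·1.56e+04 = 9.802e+04 rad/s.
Step 2 — Component impedances:
  R: Z = R = 40.7 Ω
  L: Z = jωL = j·9.802e+04·0.00529 = 0 + j518.5 Ω
  C: Z = 1/(jωC) = -j/(ω·C) = 0 - j21.71 Ω
Step 3 — Series combination: Z_total = R + L + C = 40.7 + j496.8 Ω = 498.5∠85.3° Ω.
Step 4 — Source phasor: V = 79.7∠90.0° V = 0 + j79.7 V.
Step 5 — Ohm's law: I = V / Z_total = (0 + j79.7) / (40.7 + j496.8) = 0.1594 + j0.01305 A.
Step 6 — Convert to polar: |I| = 0.1599 A, ∠I = 4.7°.

I = 0.1599∠4.7° A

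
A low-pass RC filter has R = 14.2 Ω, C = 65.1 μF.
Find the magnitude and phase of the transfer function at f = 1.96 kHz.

Step 1 — Angular frequency: ω = 2π·1960 = 1.232e+04 rad/s.
Step 2 — Transfer function: H(jω) = 1/(1 + jωRC).
Step 3 — Denominator: 1 + jωRC = 1 + j·1.232e+04·14.2·6.51e-05 = 1 + j11.38.
Step 4 — H = 0.007657 - j0.08717.
Step 5 — Magnitude: |H| = 0.0875 (-21.2 dB); phase: φ = -85.0°.

|H| = 0.0875 (-21.2 dB), φ = -85.0°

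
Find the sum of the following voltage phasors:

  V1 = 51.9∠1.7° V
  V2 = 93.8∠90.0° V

Step 1 — Convert each phasor to rectangular form:
  V1 = 51.9·(cos(1.7°) + j·sin(1.7°)) = 51.88 + j1.54 V
  V2 = 93.8·(cos(90.0°) + j·sin(90.0°)) = 0 + j93.8 V
Step 2 — Sum components: V_total = 51.88 + j95.34 V.
Step 3 — Convert to polar: |V_total| = 108.5 V, ∠V_total = 61.4°.

V_total = 108.5∠61.4° V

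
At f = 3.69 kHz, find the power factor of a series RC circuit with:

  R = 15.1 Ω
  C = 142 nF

Step 1 — Angular frequency: ω = 2π·f = 2π·3690 = 2.318e+04 rad/s.
Step 2 — Component impedances:
  R: Z = R = 15.1 Ω
  C: Z = 1/(jωC) = -j/(ω·C) = 0 - j303.7 Ω
Step 3 — Series combination: Z_total = R + C = 15.1 - j303.7 Ω = 304.1∠-87.2° Ω.
Step 4 — Power factor: PF = cos(φ) = Re(Z)/|Z| = 15.1/304.1 = 0.04965.
Step 5 — Type: Im(Z) = -303.7 ⇒ leading (phase φ = -87.2°).

PF = 0.04965 (leading, φ = -87.2°)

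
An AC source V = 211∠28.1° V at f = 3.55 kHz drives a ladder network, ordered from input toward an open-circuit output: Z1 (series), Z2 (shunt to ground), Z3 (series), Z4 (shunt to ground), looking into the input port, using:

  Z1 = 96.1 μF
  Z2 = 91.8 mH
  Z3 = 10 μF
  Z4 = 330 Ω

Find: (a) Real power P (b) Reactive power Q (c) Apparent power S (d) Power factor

Step 1 — Angular frequency: ω = 2π·f = 2π·3550 = 2.231e+04 rad/s.
Step 2 — Component impedances:
  Z1: Z = 1/(jωC) = -j/(ω·C) = 0 - j0.4665 Ω
  Z2: Z = jωL = j·2.231e+04·0.0918 = 0 + j2048 Ω
  Z3: Z = 1/(jωC) = -j/(ω·C) = 0 - j4.483 Ω
  Z4: Z = R = 330 Ω
Step 3 — Ladder network (open output): work backward from the far end, alternating series and parallel combinations. Z_in = 323 + j47.21 Ω = 326.5∠8.3° Ω.
Step 4 — Source phasor: V = 211∠28.1° V = 186.1 + j99.38 V.
Step 5 — Current: I = V / Z = 0.6082 + j0.2188 A = 0.6463∠19.8° A.
Step 6 — Complex power: S = V·I* = 134.9 + j19.72 VA.
Step 7 — Real power: P = Re(S) = 134.9 W.
Step 8 — Reactive power: Q = Im(S) = 19.72 VAR.
Step 9 — Apparent power: |S| = 136.4 VA.
Step 10 — Power factor: PF = P/|S| = 0.9895 (lagging).

(a) P = 134.9 W  (b) Q = 19.72 VAR  (c) S = 136.4 VA  (d) PF = 0.9895 (lagging)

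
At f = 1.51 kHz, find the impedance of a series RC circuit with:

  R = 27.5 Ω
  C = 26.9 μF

Step 1 — Angular frequency: ω = 2π·f = 2π·1510 = 9488 rad/s.
Step 2 — Component impedances:
  R: Z = R = 27.5 Ω
  C: Z = 1/(jωC) = -j/(ω·C) = 0 - j3.918 Ω
Step 3 — Series combination: Z_total = R + C = 27.5 - j3.918 Ω = 27.78∠-8.1° Ω.

Z = 27.5 - j3.918 Ω = 27.78∠-8.1° Ω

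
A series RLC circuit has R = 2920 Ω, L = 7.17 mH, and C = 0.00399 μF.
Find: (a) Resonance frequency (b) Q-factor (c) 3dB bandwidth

Step 1 — Resonance: ω₀ = 1/√(LC) = 1/√(0.00717·3.99e-09) = 1.87e+05 rad/s.
Step 2 — f₀ = ω₀/(2π) = 2.976e+04 Hz.
Step 3 — Series Q: Q = ω₀L/R = 1.87e+05·0.00717/2920 = 0.4591.
Step 4 — Bandwidth: Δω = ω₀/Q = 4.073e+05 rad/s; BW = Δω/(2π) = 6.482e+04 Hz.

(a) f₀ = 2.976e+04 Hz  (b) Q = 0.4591  (c) BW = 6.482e+04 Hz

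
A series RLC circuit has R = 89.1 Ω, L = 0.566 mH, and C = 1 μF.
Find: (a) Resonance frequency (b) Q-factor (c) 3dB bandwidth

Step 1 — Resonance condition Im(Z)=0 gives ω₀ = 1/√(LC).
Step 2 — ω₀ = 1/√(0.000566·1e-06) = 4.203e+04 rad/s.
Step 3 — f₀ = ω₀/(2π) = 6690 Hz.
Step 4 — Series Q: Q = ω₀L/R = 4.203e+04·0.000566/89.1 = 0.267.
Step 5 — 3dB bandwidth: Δω = ω₀/Q = 1.574e+05 rad/s; BW = Δω/(2π) = 2.505e+04 Hz.

(a) f₀ = 6690 Hz  (b) Q = 0.267  (c) BW = 2.505e+04 Hz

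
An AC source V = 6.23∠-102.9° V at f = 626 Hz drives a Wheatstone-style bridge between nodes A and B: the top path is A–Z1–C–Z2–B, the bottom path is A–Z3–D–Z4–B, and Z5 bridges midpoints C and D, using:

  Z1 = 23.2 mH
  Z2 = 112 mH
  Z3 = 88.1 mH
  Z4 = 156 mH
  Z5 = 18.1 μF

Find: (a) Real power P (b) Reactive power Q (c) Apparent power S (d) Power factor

Step 1 — Angular frequency: ω = 2π·f = 2π·626 = 3933 rad/s.
Step 2 — Component impedances:
  Z1: Z = jωL = j·3933·0.0232 = 0 + j91.25 Ω
  Z2: Z = jωL = j·3933·0.112 = 0 + j440.5 Ω
  Z3: Z = jωL = j·3933·0.0881 = 0 + j346.5 Ω
  Z4: Z = jωL = j·3933·0.156 = 0 + j613.6 Ω
  Z5: Z = 1/(jωC) = -j/(ω·C) = 0 - j14.05 Ω
Step 3 — Bridge requires nodal analysis (the Z5 bridge couples midpoints C and D, so the two paths cannot be reduced to a simple series/parallel combination). Setting node B to ground and injecting 1 A at node A, the 3-node admittance system at A, C, D solves to V_A = Z_AB = 0 + j328 Ω = 328∠90.0° Ω.
Step 4 — Source phasor: V = 6.23∠-102.9° V = -1.391 - j6.073 V.
Step 5 — Current: I = V / Z = -0.01851 + j0.00424 A = 0.01899∠167.1° A.
Step 6 — Complex power: S = V·I* = 0 + j0.1183 VA.
Step 7 — Real power: P = Re(S) = 0 W.
Step 8 — Reactive power: Q = Im(S) = 0.1183 VAR.
Step 9 — Apparent power: |S| = 0.1183 VA.
Step 10 — Power factor: PF = P/|S| = 0 (lagging).

(a) P = 0 W  (b) Q = 0.1183 VAR  (c) S = 0.1183 VA  (d) PF = 0 (lagging)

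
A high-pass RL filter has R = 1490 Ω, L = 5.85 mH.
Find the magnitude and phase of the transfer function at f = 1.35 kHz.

Step 1 — Angular frequency: ω = 2π·1350 = 8482 rad/s.
Step 2 — Transfer function: H(jω) = jωL/(R + jωL).
Step 3 — Numerator jωL = j·49.62; denominator R + jωL = 1490 + j49.62.
Step 4 — H = 0.001108 + j0.03327.
Step 5 — Magnitude: |H| = 0.03328 (-29.6 dB); phase: φ = 88.1°.

|H| = 0.03328 (-29.6 dB), φ = 88.1°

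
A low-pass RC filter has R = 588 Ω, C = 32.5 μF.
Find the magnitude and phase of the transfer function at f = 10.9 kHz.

Step 1 — Angular frequency: ω = 2π·1.09e+04 = 6.849e+04 rad/s.
Step 2 — Transfer function: H(jω) = 1/(1 + jωRC).
Step 3 — Denominator: 1 + jωRC = 1 + j·6.849e+04·588·3.25e-05 = 1 + j1309.
Step 4 — H = 5.838e-07 - j0.0007641.
Step 5 — Magnitude: |H| = 0.0007641 (-62.3 dB); phase: φ = -90.0°.

|H| = 0.0007641 (-62.3 dB), φ = -90.0°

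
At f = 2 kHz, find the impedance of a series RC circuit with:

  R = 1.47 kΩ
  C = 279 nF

Step 1 — Angular frequency: ω = 2π·f = 2π·2000 = 1.257e+04 rad/s.
Step 2 — Component impedances:
  R: Z = R = 1470 Ω
  C: Z = 1/(jωC) = -j/(ω·C) = 0 - j285.2 Ω
Step 3 — Series combination: Z_total = R + C = 1470 - j285.2 Ω = 1497∠-11.0° Ω.

Z = 1470 - j285.2 Ω = 1497∠-11.0° Ω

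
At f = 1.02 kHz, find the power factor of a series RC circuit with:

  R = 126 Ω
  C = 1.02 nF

Step 1 — Angular frequency: ω = 2π·f = 2π·1020 = 6409 rad/s.
Step 2 — Component impedances:
  R: Z = R = 126 Ω
  C: Z = 1/(jωC) = -j/(ω·C) = 0 - j1.53e+05 Ω
Step 3 — Series combination: Z_total = R + C = 126 - j1.53e+05 Ω = 1.53e+05∠-90.0° Ω.
Step 4 — Power factor: PF = cos(φ) = Re(Z)/|Z| = 126/1.5297e+05 = 0.0008237.
Step 5 — Type: Im(Z) = -1.53e+05 ⇒ leading (phase φ = -90.0°).

PF = 0.0008237 (leading, φ = -90.0°)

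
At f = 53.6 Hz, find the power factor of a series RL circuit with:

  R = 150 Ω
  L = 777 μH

Step 1 — Angular frequency: ω = 2π·f = 2π·53.6 = 336.8 rad/s.
Step 2 — Component impedances:
  R: Z = R = 150 Ω
  L: Z = jωL = j·336.8·0.000777 = 0 + j0.2617 Ω
Step 3 — Series combination: Z_total = R + L = 150 + j0.2617 Ω = 150∠0.1° Ω.
Step 4 — Power factor: PF = cos(φ) = Re(Z)/|Z| = 150/150 = 1.
Step 5 — Type: Im(Z) = 0.2617 ⇒ lagging (phase φ = 0.1°).

PF = 1 (lagging, φ = 0.1°)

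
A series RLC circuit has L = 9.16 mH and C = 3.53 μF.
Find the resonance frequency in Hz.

Step 1 — Resonance condition Im(Z)=0 gives ω₀ = 1/√(LC).
Step 2 — ω₀ = 1/√(0.00916·3.53e-06) = 5561 rad/s.
Step 3 — f₀ = ω₀/(2π) = 885.1 Hz.

f₀ = 885.1 Hz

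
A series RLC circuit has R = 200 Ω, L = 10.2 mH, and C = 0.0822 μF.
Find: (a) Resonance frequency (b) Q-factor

Step 1 — Resonance condition Im(Z)=0 gives ω₀ = 1/√(LC).
Step 2 — ω₀ = 1/√(0.0102·8.22e-08) = 3.454e+04 rad/s.
Step 3 — f₀ = ω₀/(2π) = 5496 Hz.
Step 4 — Series Q: Q = ω₀L/R = 3.454e+04·0.0102/200 = 1.761.

(a) f₀ = 5496 Hz  (b) Q = 1.761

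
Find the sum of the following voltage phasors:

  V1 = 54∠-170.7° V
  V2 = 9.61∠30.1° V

Step 1 — Convert each phasor to rectangular form:
  V1 = 54·(cos(-170.7°) + j·sin(-170.7°)) = -53.29 - j8.727 V
  V2 = 9.61·(cos(30.1°) + j·sin(30.1°)) = 8.314 + j4.82 V
Step 2 — Sum components: V_total = -44.98 - j3.907 V.
Step 3 — Convert to polar: |V_total| = 45.15 V, ∠V_total = -175.0°.

V_total = 45.15∠-175.0° V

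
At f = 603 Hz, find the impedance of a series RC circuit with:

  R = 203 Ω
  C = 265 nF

Step 1 — Angular frequency: ω = 2π·f = 2π·603 = 3789 rad/s.
Step 2 — Component impedances:
  R: Z = R = 203 Ω
  C: Z = 1/(jωC) = -j/(ω·C) = 0 - j996 Ω
Step 3 — Series combination: Z_total = R + C = 203 - j996 Ω = 1016∠-78.5° Ω.

Z = 203 - j996 Ω = 1016∠-78.5° Ω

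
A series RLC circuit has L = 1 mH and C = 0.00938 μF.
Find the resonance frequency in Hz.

Step 1 — Resonance condition Im(Z)=0 gives ω₀ = 1/√(LC).
Step 2 — ω₀ = 1/√(0.001·9.38e-09) = 3.265e+05 rad/s.
Step 3 — f₀ = ω₀/(2π) = 5.197e+04 Hz.

f₀ = 5.197e+04 Hz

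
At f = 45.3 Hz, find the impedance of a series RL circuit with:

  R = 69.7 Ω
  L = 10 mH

Step 1 — Angular frequency: ω = 2π·f = 2π·45.3 = 284.6 rad/s.
Step 2 — Component impedances:
  R: Z = R = 69.7 Ω
  L: Z = jωL = j·284.6·0.01 = 0 + j2.846 Ω
Step 3 — Series combination: Z_total = R + L = 69.7 + j2.846 Ω = 69.76∠2.3° Ω.

Z = 69.7 + j2.846 Ω = 69.76∠2.3° Ω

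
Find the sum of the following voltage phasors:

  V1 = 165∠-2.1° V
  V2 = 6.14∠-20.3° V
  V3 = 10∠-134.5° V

Step 1 — Convert each phasor to rectangular form:
  V1 = 165·(cos(-2.1°) + j·sin(-2.1°)) = 164.9 - j6.046 V
  V2 = 6.14·(cos(-20.3°) + j·sin(-20.3°)) = 5.759 - j2.13 V
  V3 = 10·(cos(-134.5°) + j·sin(-134.5°)) = -7.009 - j7.133 V
Step 2 — Sum components: V_total = 163.6 - j15.31 V.
Step 3 — Convert to polar: |V_total| = 164.4 V, ∠V_total = -5.3°.

V_total = 164.4∠-5.3° V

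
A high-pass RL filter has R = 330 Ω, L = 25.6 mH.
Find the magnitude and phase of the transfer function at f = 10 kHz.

Step 1 — Angular frequency: ω = 2π·1e+04 = 6.283e+04 rad/s.
Step 2 — Transfer function: H(jω) = jωL/(R + jωL).
Step 3 — Numerator jωL = j·1608; denominator R + jωL = 330 + j1608.
Step 4 — H = 0.9596 + j0.1969.
Step 5 — Magnitude: |H| = 0.9796 (-0.2 dB); phase: φ = 11.6°.

|H| = 0.9796 (-0.2 dB), φ = 11.6°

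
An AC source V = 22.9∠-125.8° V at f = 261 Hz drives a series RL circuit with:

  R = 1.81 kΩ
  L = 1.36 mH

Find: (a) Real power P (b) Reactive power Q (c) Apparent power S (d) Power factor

Step 1 — Angular frequency: ω = 2π·f = 2π·261 = 1640 rad/s.
Step 2 — Component impedances:
  R: Z = R = 1810 Ω
  L: Z = jωL = j·1640·0.00136 = 0 + j2.23 Ω
Step 3 — Series combination: Z_total = R + L = 1810 + j2.23 Ω = 1810∠0.1° Ω.
Step 4 — Source phasor: V = 22.9∠-125.8° V = -13.4 - j18.57 V.
Step 5 — Current: I = V / Z = -0.007413 - j0.01025 A = 0.01265∠-125.9° A.
Step 6 — Complex power: S = V·I* = 0.2897 + j0.000357 VA.
Step 7 — Real power: P = Re(S) = 0.2897 W.
Step 8 — Reactive power: Q = Im(S) = 0.000357 VAR.
Step 9 — Apparent power: |S| = 0.2897 VA.
Step 10 — Power factor: PF = P/|S| = 1 (lagging).

(a) P = 0.2897 W  (b) Q = 0.000357 VAR  (c) S = 0.2897 VA  (d) PF = 1 (lagging)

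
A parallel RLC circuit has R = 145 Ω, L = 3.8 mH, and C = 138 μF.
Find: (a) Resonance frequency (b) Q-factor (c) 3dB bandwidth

Step 1 — Resonance: ω₀ = 1/√(LC) = 1/√(0.0038·0.000138) = 1381 rad/s.
Step 2 — f₀ = ω₀/(2π) = 219.8 Hz.
Step 3 — Parallel Q: Q = R/(ω₀L) = 145/(1381·0.0038) = 27.63.
Step 4 — Bandwidth: Δω = ω₀/Q = 49.98 rad/s; BW = Δω/(2π) = 7.954 Hz.

(a) f₀ = 219.8 Hz  (b) Q = 27.63  (c) BW = 7.954 Hz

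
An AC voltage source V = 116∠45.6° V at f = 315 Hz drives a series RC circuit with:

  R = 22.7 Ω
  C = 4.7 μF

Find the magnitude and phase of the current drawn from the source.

Step 1 — Angular frequency: ω = 2π·f = 2π·315 = 1979 rad/s.
Step 2 — Component impedances:
  R: Z = R = 22.7 Ω
  C: Z = 1/(jωC) = -j/(ω·C) = 0 - j107.5 Ω
Step 3 — Series combination: Z_total = R + C = 22.7 - j107.5 Ω = 109.9∠-78.1° Ω.
Step 4 — Source phasor: V = 116∠45.6° V = 81.16 + j82.88 V.
Step 5 — Ohm's law: I = V / Z_total = (81.16 + j82.88) / (22.7 - j107.5) = -0.5854 + j0.8786 A.
Step 6 — Convert to polar: |I| = 1.056 A, ∠I = 123.7°.

I = 1.056∠123.7° A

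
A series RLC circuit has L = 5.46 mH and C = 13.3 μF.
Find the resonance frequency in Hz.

Step 1 — Resonance condition Im(Z)=0 gives ω₀ = 1/√(LC).
Step 2 — ω₀ = 1/√(0.00546·1.33e-05) = 3711 rad/s.
Step 3 — f₀ = ω₀/(2π) = 590.6 Hz.

f₀ = 590.6 Hz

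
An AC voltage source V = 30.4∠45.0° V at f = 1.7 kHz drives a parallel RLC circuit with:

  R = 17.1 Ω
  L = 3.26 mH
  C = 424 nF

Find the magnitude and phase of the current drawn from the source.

Step 1 — Angular frequency: ω = 2π·f = 2π·1700 = 1.068e+04 rad/s.
Step 2 — Component impedances:
  R: Z = R = 17.1 Ω
  L: Z = jωL = j·1.068e+04·0.00326 = 0 + j34.82 Ω
  C: Z = 1/(jωC) = -j/(ω·C) = 0 - j220.8 Ω
Step 3 — Parallel combination: 1/Z_total = 1/R + 1/L + 1/C; Z_total = 14.6 + j6.04 Ω = 15.8∠22.5° Ω.
Step 4 — Source phasor: V = 30.4∠45.0° V = 21.5 + j21.5 V.
Step 5 — Ohm's law: I = V / Z_total = (21.5 + j21.5) / (14.6 + j6.04) = 1.777 + j0.7371 A.
Step 6 — Convert to polar: |I| = 1.924 A, ∠I = 22.5°.

I = 1.924∠22.5° A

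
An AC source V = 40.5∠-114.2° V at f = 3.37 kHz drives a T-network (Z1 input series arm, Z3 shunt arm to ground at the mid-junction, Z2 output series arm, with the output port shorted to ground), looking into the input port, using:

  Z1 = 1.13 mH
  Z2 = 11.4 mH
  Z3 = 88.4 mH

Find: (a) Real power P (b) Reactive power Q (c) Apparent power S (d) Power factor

Step 1 — Angular frequency: ω = 2π·f = 2π·3370 = 2.117e+04 rad/s.
Step 2 — Component impedances:
  Z1: Z = jωL = j·2.117e+04·0.00113 = 0 + j23.93 Ω
  Z2: Z = jωL = j·2.117e+04·0.0114 = 0 + j241.4 Ω
  Z3: Z = jωL = j·2.117e+04·0.0884 = 0 + j1872 Ω
Step 3 — With the output port shorted to ground, the output series arm Z2 runs from the junction to ground; the shunt arm Z3 also runs from the junction to ground. They appear in parallel: Z3 || Z2 = 0 + j213.8 Ω.
Step 4 — Series with input arm Z1: Z_in = Z1 + (Z3 || Z2) = 0 + j237.7 Ω = 237.7∠90.0° Ω.
Step 5 — Source phasor: V = 40.5∠-114.2° V = -16.6 - j36.94 V.
Step 6 — Current: I = V / Z = -0.1554 + j0.06983 A = 0.1704∠155.8° A.
Step 7 — Complex power: S = V·I* = 0 + j6.899 VA.
Step 8 — Real power: P = Re(S) = 0 W.
Step 9 — Reactive power: Q = Im(S) = 6.899 VAR.
Step 10 — Apparent power: |S| = 6.899 VA.
Step 11 — Power factor: PF = P/|S| = 0 (lagging).

(a) P = 0 W  (b) Q = 6.899 VAR  (c) S = 6.899 VA  (d) PF = 0 (lagging)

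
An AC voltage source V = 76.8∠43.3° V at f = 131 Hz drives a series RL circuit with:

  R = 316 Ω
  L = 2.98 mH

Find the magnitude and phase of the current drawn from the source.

Step 1 — Angular frequency: ω = 2π·f = 2π·131 = 823.1 rad/s.
Step 2 — Component impedances:
  R: Z = R = 316 Ω
  L: Z = jωL = j·823.1·0.00298 = 0 + j2.453 Ω
Step 3 — Series combination: Z_total = R + L = 316 + j2.453 Ω = 316∠0.4° Ω.
Step 4 — Source phasor: V = 76.8∠43.3° V = 55.89 + j52.67 V.
Step 5 — Ohm's law: I = V / Z_total = (55.89 + j52.67) / (316 + j2.453) = 0.1782 + j0.1653 A.
Step 6 — Convert to polar: |I| = 0.243 A, ∠I = 42.9°.

I = 0.243∠42.9° A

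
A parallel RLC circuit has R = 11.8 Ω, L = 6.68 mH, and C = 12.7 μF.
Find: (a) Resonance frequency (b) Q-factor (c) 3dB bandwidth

Step 1 — Resonance: ω₀ = 1/√(LC) = 1/√(0.00668·1.27e-05) = 3433 rad/s.
Step 2 — f₀ = ω₀/(2π) = 546.4 Hz.
Step 3 — Parallel Q: Q = R/(ω₀L) = 11.8/(3433·0.00668) = 0.5145.
Step 4 — Bandwidth: Δω = ω₀/Q = 6673 rad/s; BW = Δω/(2π) = 1062 Hz.

(a) f₀ = 546.4 Hz  (b) Q = 0.5145  (c) BW = 1062 Hz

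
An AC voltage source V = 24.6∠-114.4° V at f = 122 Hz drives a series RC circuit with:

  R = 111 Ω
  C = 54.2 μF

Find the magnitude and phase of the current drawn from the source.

Step 1 — Angular frequency: ω = 2π·f = 2π·122 = 766.5 rad/s.
Step 2 — Component impedances:
  R: Z = R = 111 Ω
  C: Z = 1/(jωC) = -j/(ω·C) = 0 - j24.07 Ω
Step 3 — Series combination: Z_total = R + C = 111 - j24.07 Ω = 113.6∠-12.2° Ω.
Step 4 — Source phasor: V = 24.6∠-114.4° V = -10.16 - j22.4 V.
Step 5 — Ohm's law: I = V / Z_total = (-10.16 - j22.4) / (111 - j24.07) = -0.04564 - j0.2117 A.
Step 6 — Convert to polar: |I| = 0.2166 A, ∠I = -102.2°.

I = 0.2166∠-102.2° A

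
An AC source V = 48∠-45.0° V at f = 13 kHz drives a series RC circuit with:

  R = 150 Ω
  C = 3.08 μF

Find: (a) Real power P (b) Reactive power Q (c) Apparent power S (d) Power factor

Step 1 — Angular frequency: ω = 2π·f = 2π·1.3e+04 = 8.168e+04 rad/s.
Step 2 — Component impedances:
  R: Z = R = 150 Ω
  C: Z = 1/(jωC) = -j/(ω·C) = 0 - j3.975 Ω
Step 3 — Series combination: Z_total = R + C = 150 - j3.975 Ω = 150.1∠-1.5° Ω.
Step 4 — Source phasor: V = 48∠-45.0° V = 33.94 - j33.94 V.
Step 5 — Current: I = V / Z = 0.2321 - j0.2201 A = 0.3199∠-43.5° A.
Step 6 — Complex power: S = V·I* = 15.35 - j0.4067 VA.
Step 7 — Real power: P = Re(S) = 15.35 W.
Step 8 — Reactive power: Q = Im(S) = -0.4067 VAR.
Step 9 — Apparent power: |S| = 15.35 VA.
Step 10 — Power factor: PF = P/|S| = 0.9996 (leading).

(a) P = 15.35 W  (b) Q = -0.4067 VAR  (c) S = 15.35 VA  (d) PF = 0.9996 (leading)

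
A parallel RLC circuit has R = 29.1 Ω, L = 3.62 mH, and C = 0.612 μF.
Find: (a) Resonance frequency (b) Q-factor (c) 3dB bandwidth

Step 1 — Resonance: ω₀ = 1/√(LC) = 1/√(0.00362·6.12e-07) = 2.125e+04 rad/s.
Step 2 — f₀ = ω₀/(2π) = 3381 Hz.
Step 3 — Parallel Q: Q = R/(ω₀L) = 29.1/(2.125e+04·0.00362) = 0.3784.
Step 4 — Bandwidth: Δω = ω₀/Q = 5.615e+04 rad/s; BW = Δω/(2π) = 8937 Hz.

(a) f₀ = 3381 Hz  (b) Q = 0.3784  (c) BW = 8937 Hz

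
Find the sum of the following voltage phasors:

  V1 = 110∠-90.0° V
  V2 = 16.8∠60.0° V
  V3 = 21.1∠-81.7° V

Step 1 — Convert each phasor to rectangular form:
  V1 = 110·(cos(-90.0°) + j·sin(-90.0°)) = 0 - j110 V
  V2 = 16.8·(cos(60.0°) + j·sin(60.0°)) = 8.4 + j14.55 V
  V3 = 21.1·(cos(-81.7°) + j·sin(-81.7°)) = 3.046 - j20.88 V
Step 2 — Sum components: V_total = 11.45 - j116.3 V.
Step 3 — Convert to polar: |V_total| = 116.9 V, ∠V_total = -84.4°.

V_total = 116.9∠-84.4° V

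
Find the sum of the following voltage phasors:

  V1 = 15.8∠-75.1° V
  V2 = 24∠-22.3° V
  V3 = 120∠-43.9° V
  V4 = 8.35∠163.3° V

Step 1 — Convert each phasor to rectangular form:
  V1 = 15.8·(cos(-75.1°) + j·sin(-75.1°)) = 4.063 - j15.27 V
  V2 = 24·(cos(-22.3°) + j·sin(-22.3°)) = 22.21 - j9.107 V
  V3 = 120·(cos(-43.9°) + j·sin(-43.9°)) = 86.47 - j83.21 V
  V4 = 8.35·(cos(163.3°) + j·sin(163.3°)) = -7.998 + j2.399 V
Step 2 — Sum components: V_total = 104.7 - j105.2 V.
Step 3 — Convert to polar: |V_total| = 148.4 V, ∠V_total = -45.1°.

V_total = 148.4∠-45.1° V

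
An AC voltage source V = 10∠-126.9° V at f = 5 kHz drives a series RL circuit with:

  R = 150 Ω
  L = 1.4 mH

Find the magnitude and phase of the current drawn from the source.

Step 1 — Angular frequency: ω = 2π·f = 2π·5000 = 3.142e+04 rad/s.
Step 2 — Component impedances:
  R: Z = R = 150 Ω
  L: Z = jωL = j·3.142e+04·0.0014 = 0 + j43.98 Ω
Step 3 — Series combination: Z_total = R + L = 150 + j43.98 Ω = 156.3∠16.3° Ω.
Step 4 — Source phasor: V = 10∠-126.9° V = -6.004 - j7.997 V.
Step 5 — Ohm's law: I = V / Z_total = (-6.004 - j7.997) / (150 + j43.98) = -0.05125 - j0.03828 A.
Step 6 — Convert to polar: |I| = 0.06397 A, ∠I = -143.2°.

I = 0.06397∠-143.2° A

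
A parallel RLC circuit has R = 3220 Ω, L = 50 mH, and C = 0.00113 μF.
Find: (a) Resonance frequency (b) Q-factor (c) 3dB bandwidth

Step 1 — Resonance: ω₀ = 1/√(LC) = 1/√(0.05·1.13e-09) = 1.33e+05 rad/s.
Step 2 — f₀ = ω₀/(2π) = 2.117e+04 Hz.
Step 3 — Parallel Q: Q = R/(ω₀L) = 3220/(1.33e+05·0.05) = 0.4841.
Step 4 — Bandwidth: Δω = ω₀/Q = 2.748e+05 rad/s; BW = Δω/(2π) = 4.374e+04 Hz.

(a) f₀ = 2.117e+04 Hz  (b) Q = 0.4841  (c) BW = 4.374e+04 Hz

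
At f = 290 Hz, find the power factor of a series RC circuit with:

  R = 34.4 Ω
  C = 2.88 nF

Step 1 — Angular frequency: ω = 2π·f = 2π·290 = 1822 rad/s.
Step 2 — Component impedances:
  R: Z = R = 34.4 Ω
  C: Z = 1/(jωC) = -j/(ω·C) = 0 - j1.906e+05 Ω
Step 3 — Series combination: Z_total = R + C = 34.4 - j1.906e+05 Ω = 1.906e+05∠-90.0° Ω.
Step 4 — Power factor: PF = cos(φ) = Re(Z)/|Z| = 34.4/1.906e+05 = 0.0001805.
Step 5 — Type: Im(Z) = -1.906e+05 ⇒ leading (phase φ = -90.0°).

PF = 0.0001805 (leading, φ = -90.0°)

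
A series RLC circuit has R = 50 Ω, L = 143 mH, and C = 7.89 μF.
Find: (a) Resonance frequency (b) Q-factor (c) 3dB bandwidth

Step 1 — Resonance: ω₀ = 1/√(LC) = 1/√(0.143·7.89e-06) = 941.4 rad/s.
Step 2 — f₀ = ω₀/(2π) = 149.8 Hz.
Step 3 — Series Q: Q = ω₀L/R = 941.4·0.143/50 = 2.693.
Step 4 — Bandwidth: Δω = ω₀/Q = 349.7 rad/s; BW = Δω/(2π) = 55.65 Hz.

(a) f₀ = 149.8 Hz  (b) Q = 2.693  (c) BW = 55.65 Hz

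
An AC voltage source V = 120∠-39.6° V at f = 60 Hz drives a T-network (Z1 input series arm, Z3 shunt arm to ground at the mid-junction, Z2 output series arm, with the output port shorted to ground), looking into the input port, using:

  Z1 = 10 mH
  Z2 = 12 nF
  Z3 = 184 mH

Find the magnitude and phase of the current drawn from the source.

Step 1 — Angular frequency: ω = 2π·f = 2π·60 = 377 rad/s.
Step 2 — Component impedances:
  Z1: Z = jωL = j·377·0.01 = 0 + j3.77 Ω
  Z2: Z = 1/(jωC) = -j/(ω·C) = 0 - j2.21e+05 Ω
  Z3: Z = jωL = j·377·0.184 = 0 + j69.37 Ω
Step 3 — With the output port shorted to ground, the output series arm Z2 runs from the junction to ground; the shunt arm Z3 also runs from the junction to ground. They appear in parallel: Z3 || Z2 = 0 + j69.39 Ω.
Step 4 — Series with input arm Z1: Z_in = Z1 + (Z3 || Z2) = 0 + j73.16 Ω = 73.16∠90.0° Ω.
Step 5 — Source phasor: V = 120∠-39.6° V = 92.46 - j76.49 V.
Step 6 — Ohm's law: I = V / Z_total = (92.46 - j76.49) / (0 + j73.16) = -1.046 - j1.264 A.
Step 7 — Convert to polar: |I| = 1.64 A, ∠I = -129.6°.

I = 1.64∠-129.6° A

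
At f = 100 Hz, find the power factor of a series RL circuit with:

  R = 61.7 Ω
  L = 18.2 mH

Step 1 — Angular frequency: ω = 2π·f = 2π·100 = 628.3 rad/s.
Step 2 — Component impedances:
  R: Z = R = 61.7 Ω
  L: Z = jωL = j·628.3·0.0182 = 0 + j11.44 Ω
Step 3 — Series combination: Z_total = R + L = 61.7 + j11.44 Ω = 62.75∠10.5° Ω.
Step 4 — Power factor: PF = cos(φ) = Re(Z)/|Z| = 61.7/62.75 = 0.9833.
Step 5 — Type: Im(Z) = 11.44 ⇒ lagging (phase φ = 10.5°).

PF = 0.9833 (lagging, φ = 10.5°)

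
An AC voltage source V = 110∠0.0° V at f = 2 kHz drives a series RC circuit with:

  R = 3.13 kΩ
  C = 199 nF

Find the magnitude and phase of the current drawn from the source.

Step 1 — Angular frequency: ω = 2π·f = 2π·2000 = 1.257e+04 rad/s.
Step 2 — Component impedances:
  R: Z = R = 3130 Ω
  C: Z = 1/(jωC) = -j/(ω·C) = 0 - j399.9 Ω
Step 3 — Series combination: Z_total = R + C = 3130 - j399.9 Ω = 3155∠-7.3° Ω.
Step 4 — Source phasor: V = 110∠0.0° V = 110 V.
Step 5 — Ohm's law: I = V / Z_total = (110) / (3130 - j399.9) = 0.03458 + j0.004418 A.
Step 6 — Convert to polar: |I| = 0.03486 A, ∠I = 7.3°.

I = 0.03486∠7.3° A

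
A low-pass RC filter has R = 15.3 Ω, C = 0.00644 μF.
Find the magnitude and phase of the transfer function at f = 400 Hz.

Step 1 — Angular frequency: ω = 2π·400 = 2513 rad/s.
Step 2 — Transfer function: H(jω) = 1/(1 + jωRC).
Step 3 — Denominator: 1 + jωRC = 1 + j·2513·15.3·6.44e-09 = 1 + j0.0002476.
Step 4 — H = 1 - j0.0002476.
Step 5 — Magnitude: |H| = 1 (-0.0 dB); phase: φ = -0.0°.

|H| = 1 (-0.0 dB), φ = -0.0°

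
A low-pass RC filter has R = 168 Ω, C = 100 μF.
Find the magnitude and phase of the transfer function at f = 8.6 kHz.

Step 1 — Angular frequency: ω = 2π·8600 = 5.404e+04 rad/s.
Step 2 — Transfer function: H(jω) = 1/(1 + jωRC).
Step 3 — Denominator: 1 + jωRC = 1 + j·5.404e+04·168·0.0001 = 1 + j907.8.
Step 4 — H = 1.213e-06 - j0.001102.
Step 5 — Magnitude: |H| = 0.001102 (-59.2 dB); phase: φ = -89.9°.

|H| = 0.001102 (-59.2 dB), φ = -89.9°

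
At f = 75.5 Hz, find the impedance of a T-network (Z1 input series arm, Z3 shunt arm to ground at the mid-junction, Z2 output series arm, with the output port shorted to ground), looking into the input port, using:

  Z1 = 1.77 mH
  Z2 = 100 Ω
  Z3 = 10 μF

Step 1 — Angular frequency: ω = 2π·f = 2π·75.5 = 474.4 rad/s.
Step 2 — Component impedances:
  Z1: Z = jωL = j·474.4·0.00177 = 0 + j0.8397 Ω
  Z2: Z = R = 100 Ω
  Z3: Z = 1/(jωC) = -j/(ω·C) = 0 - j210.8 Ω
Step 3 — With the output port shorted to ground, the output series arm Z2 runs from the junction to ground; the shunt arm Z3 also runs from the junction to ground. They appear in parallel: Z3 || Z2 = 81.63 - j38.72 Ω.
Step 4 — Series with input arm Z1: Z_in = Z1 + (Z3 || Z2) = 81.63 - j37.88 Ω = 89.99∠-24.9° Ω.

Z = 81.63 - j37.88 Ω = 89.99∠-24.9° Ω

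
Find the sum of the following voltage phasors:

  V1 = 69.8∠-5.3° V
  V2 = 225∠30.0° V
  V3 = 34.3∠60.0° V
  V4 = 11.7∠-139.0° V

Step 1 — Convert each phasor to rectangular form:
  V1 = 69.8·(cos(-5.3°) + j·sin(-5.3°)) = 69.5 - j6.447 V
  V2 = 225·(cos(30.0°) + j·sin(30.0°)) = 194.9 + j112.5 V
  V3 = 34.3·(cos(60.0°) + j·sin(60.0°)) = 17.15 + j29.7 V
  V4 = 11.7·(cos(-139.0°) + j·sin(-139.0°)) = -8.83 - j7.676 V
Step 2 — Sum components: V_total = 272.7 + j128.1 V.
Step 3 — Convert to polar: |V_total| = 301.3 V, ∠V_total = 25.2°.

V_total = 301.3∠25.2° V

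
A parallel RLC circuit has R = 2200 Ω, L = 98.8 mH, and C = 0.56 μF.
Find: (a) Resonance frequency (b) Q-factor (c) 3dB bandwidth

Step 1 — Resonance: ω₀ = 1/√(LC) = 1/√(0.0988·5.6e-07) = 4251 rad/s.
Step 2 — f₀ = ω₀/(2π) = 676.6 Hz.
Step 3 — Parallel Q: Q = R/(ω₀L) = 2200/(4251·0.0988) = 5.238.
Step 4 — Bandwidth: Δω = ω₀/Q = 811.7 rad/s; BW = Δω/(2π) = 129.2 Hz.

(a) f₀ = 676.6 Hz  (b) Q = 5.238  (c) BW = 129.2 Hz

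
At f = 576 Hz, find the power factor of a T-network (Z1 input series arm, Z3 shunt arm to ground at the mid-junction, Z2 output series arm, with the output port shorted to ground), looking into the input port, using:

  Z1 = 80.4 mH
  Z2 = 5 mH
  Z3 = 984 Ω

Step 1 — Angular frequency: ω = 2π·f = 2π·576 = 3619 rad/s.
Step 2 — Component impedances:
  Z1: Z = jωL = j·3619·0.0804 = 0 + j291 Ω
  Z2: Z = jωL = j·3619·0.005 = 0 + j18.1 Ω
  Z3: Z = R = 984 Ω
Step 3 — With the output port shorted to ground, the output series arm Z2 runs from the junction to ground; the shunt arm Z3 also runs from the junction to ground. They appear in parallel: Z3 || Z2 = 0.3327 + j18.09 Ω.
Step 4 — Series with input arm Z1: Z_in = Z1 + (Z3 || Z2) = 0.3327 + j309.1 Ω = 309.1∠89.9° Ω.
Step 5 — Power factor: PF = cos(φ) = Re(Z)/|Z| = 0.3327/309.1 = 0.001076.
Step 6 — Type: Im(Z) = 309.1 ⇒ lagging (phase φ = 89.9°).

PF = 0.001076 (lagging, φ = 89.9°)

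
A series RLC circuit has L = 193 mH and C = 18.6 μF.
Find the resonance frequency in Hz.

Step 1 — Resonance condition Im(Z)=0 gives ω₀ = 1/√(LC).
Step 2 — ω₀ = 1/√(0.193·1.86e-05) = 527.8 rad/s.
Step 3 — f₀ = ω₀/(2π) = 84 Hz.

f₀ = 84 Hz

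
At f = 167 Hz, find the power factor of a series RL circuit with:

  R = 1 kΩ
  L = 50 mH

Step 1 — Angular frequency: ω = 2π·f = 2π·167 = 1049 rad/s.
Step 2 — Component impedances:
  R: Z = R = 1000 Ω
  L: Z = jωL = j·1049·0.05 = 0 + j52.46 Ω
Step 3 — Series combination: Z_total = R + L = 1000 + j52.46 Ω = 1001∠3.0° Ω.
Step 4 — Power factor: PF = cos(φ) = Re(Z)/|Z| = 1000/1001.4 = 0.9986.
Step 5 — Type: Im(Z) = 52.46 ⇒ lagging (phase φ = 3.0°).

PF = 0.9986 (lagging, φ = 3.0°)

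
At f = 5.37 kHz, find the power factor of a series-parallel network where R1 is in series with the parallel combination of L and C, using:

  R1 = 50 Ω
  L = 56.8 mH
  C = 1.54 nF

Step 1 — Angular frequency: ω = 2π·f = 2π·5370 = 3.374e+04 rad/s.
Step 2 — Component impedances:
  R1: Z = R = 50 Ω
  L: Z = jωL = j·3.374e+04·0.0568 = 0 + j1916 Ω
  C: Z = 1/(jωC) = -j/(ω·C) = 0 - j1.925e+04 Ω
Step 3 — Parallel branch: L || C = 1/(1/L + 1/C) = 0 + j2128 Ω.
Step 4 — Series with R1: Z_total = R1 + (L || C) = 50 + j2128 Ω = 2129∠88.7° Ω.
Step 5 — Power factor: PF = cos(φ) = Re(Z)/|Z| = 50/2129 = 0.02349.
Step 6 — Type: Im(Z) = 2128 ⇒ lagging (phase φ = 88.7°).

PF = 0.02349 (lagging, φ = 88.7°)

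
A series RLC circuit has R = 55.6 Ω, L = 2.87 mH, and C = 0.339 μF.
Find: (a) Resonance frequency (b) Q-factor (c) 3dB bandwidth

Step 1 — Resonance condition Im(Z)=0 gives ω₀ = 1/√(LC).
Step 2 — ω₀ = 1/√(0.00287·3.39e-07) = 3.206e+04 rad/s.
Step 3 — f₀ = ω₀/(2π) = 5102 Hz.
Step 4 — Series Q: Q = ω₀L/R = 3.206e+04·0.00287/55.6 = 1.655.
Step 5 — 3dB bandwidth: Δω = ω₀/Q = 1.937e+04 rad/s; BW = Δω/(2π) = 3083 Hz.

(a) f₀ = 5102 Hz  (b) Q = 1.655  (c) BW = 3083 Hz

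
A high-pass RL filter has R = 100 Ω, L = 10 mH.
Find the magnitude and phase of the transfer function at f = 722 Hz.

Step 1 — Angular frequency: ω = 2π·722 = 4536 rad/s.
Step 2 — Transfer function: H(jω) = jωL/(R + jωL).
Step 3 — Numerator jωL = j·45.36; denominator R + jωL = 100 + j45.36.
Step 4 — H = 0.1707 + j0.3762.
Step 5 — Magnitude: |H| = 0.4131 (-7.7 dB); phase: φ = 65.6°.

|H| = 0.4131 (-7.7 dB), φ = 65.6°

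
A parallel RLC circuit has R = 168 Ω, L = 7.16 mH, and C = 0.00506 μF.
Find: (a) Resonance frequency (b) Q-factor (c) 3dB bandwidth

Step 1 — Resonance: ω₀ = 1/√(LC) = 1/√(0.00716·5.06e-09) = 1.661e+05 rad/s.
Step 2 — f₀ = ω₀/(2π) = 2.644e+04 Hz.
Step 3 — Parallel Q: Q = R/(ω₀L) = 168/(1.661e+05·0.00716) = 0.1412.
Step 4 — Bandwidth: Δω = ω₀/Q = 1.176e+06 rad/s; BW = Δω/(2π) = 1.872e+05 Hz.

(a) f₀ = 2.644e+04 Hz  (b) Q = 0.1412  (c) BW = 1.872e+05 Hz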